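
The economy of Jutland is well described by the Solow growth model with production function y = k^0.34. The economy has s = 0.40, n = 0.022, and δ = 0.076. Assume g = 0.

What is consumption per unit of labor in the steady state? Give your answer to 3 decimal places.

c* ≈ 1.238

Steady state requires s·f(k) = (n + δ)·k, i.e. s·k^α = (n + δ)·k.
Rearranging, k^(1−α) = s / (n + δ).
k^0.66 = 0.40 / (0.022 + 0.076) = 0.40 / 0.098 = 4.0816
k* = 4.0816^(1/0.66) ≈ 8.4237
y* = (k*)^α = 8.4237^0.34 ≈ 2.0638
c* = (1 − s)·y* = (1 − 0.40) × 2.0638 ≈ 1.2383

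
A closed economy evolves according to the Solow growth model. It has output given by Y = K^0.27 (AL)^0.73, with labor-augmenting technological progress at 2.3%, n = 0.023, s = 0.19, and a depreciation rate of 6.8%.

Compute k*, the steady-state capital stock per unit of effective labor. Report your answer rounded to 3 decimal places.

k* ≈ 2.013

At the steady state, Δk = 0, so s·k^α = (n + g + δ)·k.
Dividing both sides by k: k^(1−α) = s / (n + g + δ).
k^0.73 = 0.19 / (0.023 + 0.023 + 0.068) = 0.19 / 0.114 = 1.6667
k* = 1.6667^(1/0.73) ≈ 2.0133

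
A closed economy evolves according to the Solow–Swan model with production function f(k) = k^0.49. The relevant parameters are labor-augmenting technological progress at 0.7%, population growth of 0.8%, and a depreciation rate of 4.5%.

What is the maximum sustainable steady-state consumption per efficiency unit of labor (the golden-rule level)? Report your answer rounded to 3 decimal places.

c_gold ≈ 3.836

At the golden rule, f'(k) = n + g + δ, so α·k^(α−1) = n + g + δ and k_gold = (α/(n + g + δ))^(1/(1−α)).
k_gold = (0.49/0.060)^(1/0.51) = 8.1667^1.9608 ≈ 61.4244
c_gold = f(k_gold) − (n + g + δ)·k_gold = 7.5212 − 0.060×61.4244 ≈ 3.8357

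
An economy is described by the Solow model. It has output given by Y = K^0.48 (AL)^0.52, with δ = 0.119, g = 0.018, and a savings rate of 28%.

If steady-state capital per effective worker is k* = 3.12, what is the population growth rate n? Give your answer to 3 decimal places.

n ≈ 0.018

In steady state, investment equals break-even investment: s·k^α = (n + g + δ)·k.
So s / (n + g + δ) = (k*)^(1−α) = 3.12^0.52 = 1.8070.
Therefore n + g + δ = s / 1.8070 = 0.28 / 1.8070 = 0.1550, so n = 0.1550 − 0.137 = 0.0180.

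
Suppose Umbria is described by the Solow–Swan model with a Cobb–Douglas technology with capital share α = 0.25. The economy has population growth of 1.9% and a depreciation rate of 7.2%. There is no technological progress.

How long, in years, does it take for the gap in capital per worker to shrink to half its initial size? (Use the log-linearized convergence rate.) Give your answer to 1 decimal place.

Near the steady state the convergence rate is λ = (1 − α)(n + δ).
λ = (1 − 0.25) × 0.091 = 0.75 × 0.091 = 0.06825
Half-life = ln 2 / λ = 0.6931 / 0.06825 ≈ 10.16 years

about 10.2 years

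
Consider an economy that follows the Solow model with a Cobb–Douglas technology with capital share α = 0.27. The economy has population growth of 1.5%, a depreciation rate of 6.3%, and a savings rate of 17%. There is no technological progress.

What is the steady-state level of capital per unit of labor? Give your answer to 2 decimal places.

Steady state requires s·f(k) = (n + δ)·k, i.e. s·k^α = (n + δ)·k.
Dividing both sides by k: k^(1−α) = s / (n + δ).
k^0.73 = 0.17 / (0.015 + 0.063) = 0.17 / 0.078 = 2.1795
k* = 2.1795^(1/0.73) ≈ 2.9074

k* ≈ 2.91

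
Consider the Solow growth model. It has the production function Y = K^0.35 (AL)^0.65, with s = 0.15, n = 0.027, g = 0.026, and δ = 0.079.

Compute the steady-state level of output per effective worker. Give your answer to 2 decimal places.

At the steady state, Δk = 0, so s·k^α = (n + g + δ)·k.
Rearranging, k^(1−α) = s / (n + g + δ).
k^0.65 = 0.15 / (0.027 + 0.026 + 0.079) = 0.15 / 0.132 = 1.1364
k* = 1.1364^(1/0.65) ≈ 1.2174
y* = (k*)^α = 1.2174^0.35 ≈ 1.0713

y* ≈ 1.07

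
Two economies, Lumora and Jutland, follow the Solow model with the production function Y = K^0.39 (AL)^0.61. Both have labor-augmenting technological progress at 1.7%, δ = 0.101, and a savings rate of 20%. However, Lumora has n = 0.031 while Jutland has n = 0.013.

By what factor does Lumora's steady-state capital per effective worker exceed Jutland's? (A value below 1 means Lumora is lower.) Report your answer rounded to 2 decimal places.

Steady-state k* = [s/(n + g + δ)]^(1/(1−α)), so the ratio is [ (s_L/(n + g + δ)_L) / (s_J/(n + g + δ)_J) ]^1.6393.
s_L/(n + g + δ)_L = 0.20/0.149 = 1.3423; s_J/(n + g + δ)_J = 0.20/0.131 = 1.5267.
Ratio = (1.3423/1.5267)^1.6393 = 0.8792^1.6393 ≈ 0.8097

k*_L / k*_J ≈ 0.81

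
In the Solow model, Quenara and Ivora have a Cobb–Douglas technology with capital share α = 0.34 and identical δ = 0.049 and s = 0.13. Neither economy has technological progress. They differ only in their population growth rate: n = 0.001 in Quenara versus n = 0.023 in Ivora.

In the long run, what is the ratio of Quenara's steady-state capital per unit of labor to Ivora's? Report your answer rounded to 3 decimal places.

ratio ≈ 1.738

Steady-state k* = [s/(n + δ)]^(1/(1−α)), so the ratio is [ (s_Q/(n + δ)_Q) / (s_I/(n + δ)_I) ]^1.5152.
s_Q/(n + δ)_Q = 0.13/0.050 = 2.6000; s_I/(n + δ)_I = 0.13/0.072 = 1.8056.
Ratio = (2.6000/1.8056)^1.5152 = 1.4400^1.5152 ≈ 1.7376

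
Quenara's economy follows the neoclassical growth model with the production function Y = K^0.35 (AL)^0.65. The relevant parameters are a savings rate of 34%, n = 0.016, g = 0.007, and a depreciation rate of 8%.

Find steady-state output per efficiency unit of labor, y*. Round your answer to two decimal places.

y* = 1.90

At the steady state, Δk = 0, so s·k^α = (n + g + δ)·k.
Dividing both sides by k: k^(1−α) = s / (n + g + δ).
k^0.65 = 0.34 / (0.016 + 0.007 + 0.080) = 0.34 / 0.103 = 3.3010
k* = 3.3010^(1/0.65) ≈ 6.2794
y* = (k*)^α = 6.2794^0.35 ≈ 1.9023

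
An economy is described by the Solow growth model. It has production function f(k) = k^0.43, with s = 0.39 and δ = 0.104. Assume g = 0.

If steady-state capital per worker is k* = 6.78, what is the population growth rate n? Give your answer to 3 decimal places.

n ≈ 0.027

In steady state, investment equals break-even investment: s·k^α = (n + δ)·k.
So s / (n + δ) = (k*)^(1−α) = 6.78^0.57 = 2.9772.
Therefore n + δ = s / 2.9772 = 0.39 / 2.9772 = 0.1310, so n = 0.1310 − 0.104 = 0.0270.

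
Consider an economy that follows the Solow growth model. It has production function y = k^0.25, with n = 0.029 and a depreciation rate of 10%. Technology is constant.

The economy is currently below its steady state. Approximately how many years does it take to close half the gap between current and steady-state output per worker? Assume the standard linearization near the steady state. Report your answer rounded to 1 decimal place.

about 7.2 years

Near the steady state the convergence rate is λ = (1 − α)(n + δ).
λ = (1 − 0.25) × 0.129 = 0.75 × 0.129 = 0.09675
Half-life = ln 2 / λ = 0.6931 / 0.09675 ≈ 7.16 years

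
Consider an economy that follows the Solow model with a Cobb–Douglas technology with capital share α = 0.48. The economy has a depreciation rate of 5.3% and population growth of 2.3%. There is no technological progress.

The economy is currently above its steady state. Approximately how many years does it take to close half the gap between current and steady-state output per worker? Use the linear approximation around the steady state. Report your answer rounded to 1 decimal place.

Near the steady state the convergence rate is λ = (1 − α)(n + δ).
λ = (1 − 0.48) × 0.076 = 0.52 × 0.076 = 0.03952
Half-life = ln 2 / λ = 0.6931 / 0.03952 ≈ 17.54 years

half-life ≈ 17.5 years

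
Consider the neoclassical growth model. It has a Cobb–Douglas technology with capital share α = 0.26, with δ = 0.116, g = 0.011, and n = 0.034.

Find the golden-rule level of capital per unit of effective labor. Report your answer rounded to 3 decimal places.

k_gold ≈ 1.911

The golden rule sets f'(k) = n + g + δ, i.e. α·k^(α−1) = n + g + δ.
So k^(1−α) = α / (n + g + δ) = 0.26 / 0.161 = 1.6149.
k_gold = 1.6149^(1/0.74) ≈ 1.9111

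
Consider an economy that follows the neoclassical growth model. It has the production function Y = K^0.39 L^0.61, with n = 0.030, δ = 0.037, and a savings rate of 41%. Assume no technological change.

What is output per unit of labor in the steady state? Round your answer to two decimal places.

y* = 3.18

Steady state requires s·f(k) = (n + δ)·k, i.e. s·k^α = (n + δ)·k.
Rearranging, k^(1−α) = s / (n + δ).
k^0.61 = 0.41 / (0.030 + 0.037) = 0.41 / 0.067 = 6.1194
k* = 6.1194^(1/0.61) ≈ 19.4844
y* = (k*)^α = 19.4844^0.39 ≈ 3.1840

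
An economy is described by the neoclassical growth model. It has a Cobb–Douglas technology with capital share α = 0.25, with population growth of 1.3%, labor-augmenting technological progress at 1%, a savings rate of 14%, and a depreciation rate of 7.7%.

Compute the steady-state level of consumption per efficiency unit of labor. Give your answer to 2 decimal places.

At the steady state, Δk = 0, so s·k^α = (n + g + δ)·k.
Rearranging, k^(1−α) = s / (n + g + δ).
k^0.75 = 0.14 / (0.013 + 0.010 + 0.077) = 0.14 / 0.100 = 1.4000
k* = 1.4000^(1/0.75) ≈ 1.5662
y* = (k*)^α = 1.5662^0.25 ≈ 1.1187
c* = (1 − s)·y* = (1 − 0.14) × 1.1187 ≈ 0.9621

c* ≈ 0.96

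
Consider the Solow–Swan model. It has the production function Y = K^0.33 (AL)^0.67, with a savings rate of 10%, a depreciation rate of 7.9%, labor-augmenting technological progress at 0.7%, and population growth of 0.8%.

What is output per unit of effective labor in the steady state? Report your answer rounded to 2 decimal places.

y* = 1.03

At the steady state, Δk = 0, so s·k^α = (n + g + δ)·k.
Rearranging, k^(1−α) = s / (n + g + δ).
k^0.67 = 0.10 / (0.008 + 0.007 + 0.079) = 0.10 / 0.094 = 1.0638
k* = 1.0638^(1/0.67) ≈ 1.0967
y* = (k*)^α = 1.0967^0.33 ≈ 1.0309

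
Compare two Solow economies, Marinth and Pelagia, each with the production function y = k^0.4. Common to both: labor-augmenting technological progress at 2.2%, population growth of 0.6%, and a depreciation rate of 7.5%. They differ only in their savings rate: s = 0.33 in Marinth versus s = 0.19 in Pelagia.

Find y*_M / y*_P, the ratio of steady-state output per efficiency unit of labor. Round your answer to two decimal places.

y*_M / y*_P ≈ 1.44

Steady-state y* = [s/(n + g + δ)]^(α/(1−α)), so the ratio is [ (s_M/(n + g + δ)_M) / (s_P/(n + g + δ)_P) ]^0.6667.
s_M/(n + g + δ)_M = 0.33/0.103 = 3.2039; s_P/(n + g + δ)_P = 0.19/0.103 = 1.8447.
Ratio = (3.2039/1.8447)^0.6667 = 1.7368^0.6667 ≈ 1.4449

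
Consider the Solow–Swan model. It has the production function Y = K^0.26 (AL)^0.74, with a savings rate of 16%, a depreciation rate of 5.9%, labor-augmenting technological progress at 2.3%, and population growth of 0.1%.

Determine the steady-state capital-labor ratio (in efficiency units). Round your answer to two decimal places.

k* ≈ 2.43

In steady state, investment equals break-even investment: s·k^α = (n + g + δ)·k.
Dividing both sides by k: k^(1−α) = s / (n + g + δ).
k^0.74 = 0.16 / (0.001 + 0.023 + 0.059) = 0.16 / 0.083 = 1.9277
k* = 1.9277^(1/0.74) ≈ 2.4277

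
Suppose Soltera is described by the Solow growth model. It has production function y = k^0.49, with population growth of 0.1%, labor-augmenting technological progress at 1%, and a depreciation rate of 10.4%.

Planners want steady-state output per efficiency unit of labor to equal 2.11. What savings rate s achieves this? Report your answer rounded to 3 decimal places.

s ≈ 0.250

Steady state requires s·f(k) = (n + g + δ)·k, i.e. s·k^α = (n + g + δ)·k.
Since y* = [s/(n + g + δ)]^(α/(1−α)), we have s/(n + g + δ) = (y*)^((1−α)/α) = 2.11^1.0408 = 2.1753.
Therefore s = 2.1753 × (n + g + δ) = 2.1753 × 0.115 = 0.2502.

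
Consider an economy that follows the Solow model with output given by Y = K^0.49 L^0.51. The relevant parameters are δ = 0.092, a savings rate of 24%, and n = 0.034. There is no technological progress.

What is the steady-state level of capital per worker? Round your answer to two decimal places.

k* = 3.54

At the steady state, Δk = 0, so s·k^α = (n + δ)·k.
Dividing both sides by k: k^(1−α) = s / (n + δ).
k^0.51 = 0.24 / (0.034 + 0.092) = 0.24 / 0.126 = 1.9048
k* = 1.9048^(1/0.51) ≈ 3.5377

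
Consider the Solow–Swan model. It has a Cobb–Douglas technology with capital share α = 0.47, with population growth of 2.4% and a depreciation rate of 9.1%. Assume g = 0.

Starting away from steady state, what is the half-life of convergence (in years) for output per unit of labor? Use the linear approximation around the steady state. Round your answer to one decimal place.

t_½ ≈ 11.4 years

Near the steady state the convergence rate is λ = (1 − α)(n + δ).
λ = (1 − 0.47) × 0.115 = 0.53 × 0.115 = 0.06095
Half-life = ln 2 / λ = 0.6931 / 0.06095 ≈ 11.37 years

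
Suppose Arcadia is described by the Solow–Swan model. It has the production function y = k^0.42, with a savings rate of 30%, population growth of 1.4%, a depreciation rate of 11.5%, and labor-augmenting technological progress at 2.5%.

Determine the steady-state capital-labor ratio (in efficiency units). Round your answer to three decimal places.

k* ≈ 3.157

Steady state requires s·f(k) = (n + g + δ)·k, i.e. s·k^α = (n + g + δ)·k.
Dividing both sides by k: k^(1−α) = s / (n + g + δ).
k^0.58 = 0.30 / (0.014 + 0.025 + 0.115) = 0.30 / 0.154 = 1.9481
k* = 1.9481^(1/0.58) ≈ 3.1574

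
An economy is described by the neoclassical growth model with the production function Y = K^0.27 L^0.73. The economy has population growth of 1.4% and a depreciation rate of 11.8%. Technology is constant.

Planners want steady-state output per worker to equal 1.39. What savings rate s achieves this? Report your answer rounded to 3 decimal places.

s ≈ 0.322

Steady state requires s·f(k) = (n + δ)·k, i.e. s·k^α = (n + δ)·k.
Since y* = [s/(n + δ)]^(α/(1−α)), we have s/(n + δ) = (y*)^((1−α)/α) = 1.39^2.7037 = 2.4360.
Therefore s = 2.4360 × (n + δ) = 2.4360 × 0.132 = 0.3216.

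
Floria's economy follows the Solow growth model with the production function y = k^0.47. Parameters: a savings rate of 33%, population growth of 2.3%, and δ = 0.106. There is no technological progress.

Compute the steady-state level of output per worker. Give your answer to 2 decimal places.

In steady state, investment equals break-even investment: s·k^α = (n + δ)·k.
Rearranging, k^(1−α) = s / (n + δ).
k^0.53 = 0.33 / (0.023 + 0.106) = 0.33 / 0.129 = 2.5581
k* = 2.5581^(1/0.53) ≈ 5.8838
y* = (k*)^α = 5.8838^0.47 ≈ 2.3001

y* ≈ 2.30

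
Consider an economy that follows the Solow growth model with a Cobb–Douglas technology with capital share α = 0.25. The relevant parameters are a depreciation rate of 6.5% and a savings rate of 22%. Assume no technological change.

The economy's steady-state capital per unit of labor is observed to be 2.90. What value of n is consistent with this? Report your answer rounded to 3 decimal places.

n ≈ 0.034

Steady state requires s·f(k) = (n + δ)·k, i.e. s·k^α = (n + δ)·k.
So s / (n + δ) = (k*)^(1−α) = 2.90^0.75 = 2.2223.
Therefore n + δ = s / 2.2223 = 0.22 / 2.2223 = 0.0990, so n = 0.0990 − 0.065 = 0.0340.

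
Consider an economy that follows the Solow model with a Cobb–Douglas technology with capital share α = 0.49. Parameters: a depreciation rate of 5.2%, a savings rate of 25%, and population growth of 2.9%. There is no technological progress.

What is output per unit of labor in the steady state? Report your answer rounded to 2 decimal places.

In steady state, investment equals break-even investment: s·k^α = (n + δ)·k.
Dividing both sides by k: k^(1−α) = s / (n + δ).
k^0.51 = 0.25 / (0.029 + 0.052) = 0.25 / 0.081 = 3.0864
k* = 3.0864^(1/0.51) ≈ 9.1140
y* = (k*)^α = 9.1140^0.49 ≈ 2.9530

y* ≈ 2.95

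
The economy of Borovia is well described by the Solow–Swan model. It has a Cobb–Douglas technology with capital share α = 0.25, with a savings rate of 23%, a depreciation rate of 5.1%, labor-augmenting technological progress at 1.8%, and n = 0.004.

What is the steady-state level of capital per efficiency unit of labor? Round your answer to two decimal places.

Steady state requires s·f(k) = (n + g + δ)·k, i.e. s·k^α = (n + g + δ)·k.
Rearranging, k^(1−α) = s / (n + g + δ).
k^0.75 = 0.23 / (0.004 + 0.018 + 0.051) = 0.23 / 0.073 = 3.1507
k* = 3.1507^(1/0.75) ≈ 4.6189

k* ≈ 4.62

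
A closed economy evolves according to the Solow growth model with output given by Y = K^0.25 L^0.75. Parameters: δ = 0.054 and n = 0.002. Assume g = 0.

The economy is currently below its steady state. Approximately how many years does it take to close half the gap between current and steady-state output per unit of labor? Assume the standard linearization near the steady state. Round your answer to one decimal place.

Near the steady state the convergence rate is λ = (1 − α)(n + δ).
λ = (1 − 0.25) × 0.056 = 0.75 × 0.056 = 0.0420
Half-life = ln 2 / λ = 0.6931 / 0.0420 ≈ 16.50 years

half-life ≈ 16.5 years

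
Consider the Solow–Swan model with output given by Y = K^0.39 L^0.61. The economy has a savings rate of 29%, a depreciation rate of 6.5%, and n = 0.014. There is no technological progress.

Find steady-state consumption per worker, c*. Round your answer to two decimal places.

Steady state requires s·f(k) = (n + δ)·k, i.e. s·k^α = (n + δ)·k.
Rearranging, k^(1−α) = s / (n + δ).
k^0.61 = 0.29 / (0.014 + 0.065) = 0.29 / 0.079 = 3.6709
k* = 3.6709^(1/0.61) ≈ 8.4306
y* = (k*)^α = 8.4306^0.39 ≈ 2.2966
c* = (1 − s)·y* = (1 − 0.29) × 2.2966 ≈ 1.6306

c* ≈ 1.63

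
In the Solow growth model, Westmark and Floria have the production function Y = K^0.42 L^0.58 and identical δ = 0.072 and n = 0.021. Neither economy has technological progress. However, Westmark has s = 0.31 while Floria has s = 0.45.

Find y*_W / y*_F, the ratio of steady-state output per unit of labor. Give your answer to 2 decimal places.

Steady-state y* = [s/(n + δ)]^(α/(1−α)), so the ratio is [ (s_W/(n + δ)_W) / (s_F/(n + δ)_F) ]^0.7241.
s_W/(n + δ)_W = 0.31/0.093 = 3.3333; s_F/(n + δ)_F = 0.45/0.093 = 4.8387.
Ratio = (3.3333/4.8387)^0.7241 = 0.6889^0.7241 ≈ 0.7635

y*_W / y*_F ≈ 0.76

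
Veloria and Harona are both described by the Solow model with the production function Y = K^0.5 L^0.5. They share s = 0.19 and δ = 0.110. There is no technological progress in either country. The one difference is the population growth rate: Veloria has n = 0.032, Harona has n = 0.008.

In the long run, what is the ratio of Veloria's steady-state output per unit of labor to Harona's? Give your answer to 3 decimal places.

Steady-state y* = [s/(n + δ)]^(α/(1−α)), so the ratio is [ (s_V/(n + δ)_V) / (s_H/(n + δ)_H) ]^1.
s_V/(n + δ)_V = 0.19/0.142 = 1.3380; s_H/(n + δ)_H = 0.19/0.118 = 1.6102.
Ratio = (1.3380/1.6102)^1 = 0.8310^1 ≈ 0.8310

y*_V / y*_H ≈ 0.831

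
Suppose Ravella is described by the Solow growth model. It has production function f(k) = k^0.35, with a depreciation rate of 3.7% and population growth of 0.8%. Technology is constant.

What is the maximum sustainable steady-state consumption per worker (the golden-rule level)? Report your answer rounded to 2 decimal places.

c_gold ≈ 1.96

At the golden rule, f'(k) = n + δ, so α·k^(α−1) = n + δ and k_gold = (α/(n + δ))^(1/(1−α)).
k_gold = (0.35/0.045)^(1/0.65) = 7.7778^1.5385 ≈ 23.4738
c_gold = f(k_gold) − (n + δ)·k_gold = 3.0179 − 0.045×23.4738 ≈ 1.9616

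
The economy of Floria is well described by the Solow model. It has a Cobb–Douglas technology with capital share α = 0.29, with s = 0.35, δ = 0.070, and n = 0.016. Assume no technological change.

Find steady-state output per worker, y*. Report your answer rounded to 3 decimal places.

y* = 1.774

Steady state requires s·f(k) = (n + δ)·k, i.e. s·k^α = (n + δ)·k.
Dividing both sides by k: k^(1−α) = s / (n + δ).
k^0.71 = 0.35 / (0.016 + 0.070) = 0.35 / 0.086 = 4.0698
k* = 4.0698^(1/0.71) ≈ 7.2203
y* = (k*)^α = 7.2203^0.29 ≈ 1.7741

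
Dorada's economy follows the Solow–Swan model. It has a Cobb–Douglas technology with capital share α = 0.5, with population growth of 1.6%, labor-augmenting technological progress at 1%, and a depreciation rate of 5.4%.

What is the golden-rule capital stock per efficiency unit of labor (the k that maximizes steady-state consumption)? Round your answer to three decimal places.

The golden rule sets f'(k) = n + g + δ, i.e. α·k^(α−1) = n + g + δ.
So k^(1−α) = α / (n + g + δ) = 0.5 / 0.080 = 6.2500.
k_gold = 6.2500^(1/0.5) ≈ 39.0625

k_gold ≈ 39.063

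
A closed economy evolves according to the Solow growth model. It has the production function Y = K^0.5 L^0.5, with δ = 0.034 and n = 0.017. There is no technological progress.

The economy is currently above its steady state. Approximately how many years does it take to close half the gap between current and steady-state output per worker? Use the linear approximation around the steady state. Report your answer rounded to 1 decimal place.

Near the steady state the convergence rate is λ = (1 − α)(n + δ).
λ = (1 − 0.5) × 0.051 = 0.5 × 0.051 = 0.0255
Half-life = ln 2 / λ = 0.6931 / 0.0255 ≈ 27.18 years

half-life ≈ 27.2 years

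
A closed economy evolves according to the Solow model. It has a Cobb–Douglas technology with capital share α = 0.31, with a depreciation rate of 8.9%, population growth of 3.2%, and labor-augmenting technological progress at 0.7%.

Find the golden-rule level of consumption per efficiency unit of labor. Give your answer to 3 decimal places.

c_gold ≈ 1.027

At the golden rule, f'(k) = n + g + δ, so α·k^(α−1) = n + g + δ and k_gold = (α/(n + g + δ))^(1/(1−α)).
k_gold = (0.31/0.128)^(1/0.69) = 2.4219^1.4493 ≈ 3.6038
c_gold = f(k_gold) − (n + g + δ)·k_gold = 1.4880 − 0.128×3.6038 ≈ 1.0267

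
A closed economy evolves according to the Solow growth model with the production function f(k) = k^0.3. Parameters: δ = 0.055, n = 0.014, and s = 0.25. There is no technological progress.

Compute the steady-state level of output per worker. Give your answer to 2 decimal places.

y* ≈ 1.74

In steady state, investment equals break-even investment: s·k^α = (n + δ)·k.
Rearranging, k^(1−α) = s / (n + δ).
k^0.7 = 0.25 / (0.014 + 0.055) = 0.25 / 0.069 = 3.6232
k* = 3.6232^(1/0.7) ≈ 6.2908
y* = (k*)^α = 6.2908^0.3 ≈ 1.7362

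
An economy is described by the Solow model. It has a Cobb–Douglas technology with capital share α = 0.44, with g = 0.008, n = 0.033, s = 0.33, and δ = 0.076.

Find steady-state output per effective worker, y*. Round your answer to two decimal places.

At the steady state, Δk = 0, so s·k^α = (n + g + δ)·k.
Rearranging, k^(1−α) = s / (n + g + δ).
k^0.56 = 0.33 / (0.033 + 0.008 + 0.076) = 0.33 / 0.117 = 2.8205
k* = 2.8205^(1/0.56) ≈ 6.3702
y* = (k*)^α = 6.3702^0.44 ≈ 2.2585

y* = 2.26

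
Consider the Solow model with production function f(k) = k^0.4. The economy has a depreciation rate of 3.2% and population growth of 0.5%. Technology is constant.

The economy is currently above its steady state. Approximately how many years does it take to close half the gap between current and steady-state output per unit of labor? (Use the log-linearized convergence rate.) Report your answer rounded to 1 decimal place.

Near the steady state the convergence rate is λ = (1 − α)(n + δ).
λ = (1 − 0.4) × 0.037 = 0.6 × 0.037 = 0.0222
Half-life = ln 2 / λ = 0.6931 / 0.0222 ≈ 31.22 years

t_½ ≈ 31.2 years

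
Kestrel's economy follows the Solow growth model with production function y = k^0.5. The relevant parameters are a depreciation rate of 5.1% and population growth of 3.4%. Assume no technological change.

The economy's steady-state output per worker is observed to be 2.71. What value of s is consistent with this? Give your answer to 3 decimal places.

Steady state requires s·f(k) = (n + δ)·k, i.e. s·k^α = (n + δ)·k.
Since y* = [s/(n + δ)]^(α/(1−α)), we have s/(n + δ) = (y*)^((1−α)/α) = 2.71^1 = 2.7100.
Therefore s = 2.7100 × (n + δ) = 2.7100 × 0.085 = 0.2304.

s ≈ 0.230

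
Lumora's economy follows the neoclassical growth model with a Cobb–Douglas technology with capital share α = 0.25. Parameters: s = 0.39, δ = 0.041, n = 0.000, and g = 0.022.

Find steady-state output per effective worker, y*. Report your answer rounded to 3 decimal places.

y* ≈ 1.836

Steady state requires s·f(k) = (n + g + δ)·k, i.e. s·k^α = (n + g + δ)·k.
Dividing both sides by k: k^(1−α) = s / (n + g + δ).
k^0.75 = 0.39 / (0.000 + 0.022 + 0.041) = 0.39 / 0.063 = 6.1905
k* = 6.1905^(1/0.75) ≈ 11.3667
y* = (k*)^α = 11.3667^0.25 ≈ 1.8362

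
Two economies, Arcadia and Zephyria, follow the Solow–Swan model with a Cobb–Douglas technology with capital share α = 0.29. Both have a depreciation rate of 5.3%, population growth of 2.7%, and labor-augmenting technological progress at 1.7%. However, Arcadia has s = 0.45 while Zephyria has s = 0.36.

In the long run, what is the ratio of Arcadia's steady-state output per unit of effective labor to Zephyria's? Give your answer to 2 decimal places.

ratio ≈ 1.10

Steady-state y* = [s/(n + g + δ)]^(α/(1−α)), so the ratio is [ (s_A/(n + g + δ)_A) / (s_Z/(n + g + δ)_Z) ]^0.4085.
s_A/(n + g + δ)_A = 0.45/0.097 = 4.6392; s_Z/(n + g + δ)_Z = 0.36/0.097 = 3.7113.
Ratio = (4.6392/3.7113)^0.4085 = 1.2500^0.4085 ≈ 1.0954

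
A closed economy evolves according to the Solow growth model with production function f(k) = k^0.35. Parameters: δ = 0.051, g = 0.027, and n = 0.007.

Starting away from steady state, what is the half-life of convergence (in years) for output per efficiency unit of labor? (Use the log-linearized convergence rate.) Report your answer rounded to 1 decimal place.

t_½ ≈ 12.5 years

Near the steady state the convergence rate is λ = (1 − α)(n + g + δ).
λ = (1 − 0.35) × 0.085 = 0.65 × 0.085 = 0.05525
Half-life = ln 2 / λ = 0.6931 / 0.05525 ≈ 12.54 years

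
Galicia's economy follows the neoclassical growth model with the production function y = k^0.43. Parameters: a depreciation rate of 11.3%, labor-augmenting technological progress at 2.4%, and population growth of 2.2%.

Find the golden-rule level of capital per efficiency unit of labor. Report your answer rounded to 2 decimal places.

k_gold ≈ 5.73

The golden rule sets f'(k) = n + g + δ, i.e. α·k^(α−1) = n + g + δ.
So k^(1−α) = α / (n + g + δ) = 0.43 / 0.159 = 2.7044.
k_gold = 2.7044^(1/0.57) ≈ 5.7282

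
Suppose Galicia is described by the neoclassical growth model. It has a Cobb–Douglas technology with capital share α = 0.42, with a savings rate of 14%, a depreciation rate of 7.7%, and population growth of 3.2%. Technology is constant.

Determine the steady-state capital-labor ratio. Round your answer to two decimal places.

In steady state, investment equals break-even investment: s·k^α = (n + δ)·k.
Rearranging, k^(1−α) = s / (n + δ).
k^0.58 = 0.14 / (0.032 + 0.077) = 0.14 / 0.109 = 1.2844
k* = 1.2844^(1/0.58) ≈ 1.5396

k* = 1.54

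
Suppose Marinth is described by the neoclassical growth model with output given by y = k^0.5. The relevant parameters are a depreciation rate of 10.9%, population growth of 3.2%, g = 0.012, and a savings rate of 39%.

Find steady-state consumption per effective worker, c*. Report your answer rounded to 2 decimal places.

At the steady state, Δk = 0, so s·k^α = (n + g + δ)·k.
Dividing both sides by k: k^(1−α) = s / (n + g + δ).
k^0.5 = 0.39 / (0.032 + 0.012 + 0.109) = 0.39 / 0.153 = 2.5490
k* = 2.5490^(1/0.5) ≈ 6.4974
y* = (k*)^α = 6.4974^0.5 ≈ 2.5490
c* = (1 − s)·y* = (1 − 0.39) × 2.5490 ≈ 1.5549

c* ≈ 1.55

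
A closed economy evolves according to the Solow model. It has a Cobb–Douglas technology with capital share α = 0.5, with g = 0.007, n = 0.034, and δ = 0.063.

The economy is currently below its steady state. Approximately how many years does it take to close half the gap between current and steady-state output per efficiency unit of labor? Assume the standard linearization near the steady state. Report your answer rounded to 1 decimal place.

t_½ ≈ 13.3 years

Near the steady state the convergence rate is λ = (1 − α)(n + g + δ).
λ = (1 − 0.5) × 0.104 = 0.5 × 0.104 = 0.0520
Half-life = ln 2 / λ = 0.6931 / 0.0520 ≈ 13.33 years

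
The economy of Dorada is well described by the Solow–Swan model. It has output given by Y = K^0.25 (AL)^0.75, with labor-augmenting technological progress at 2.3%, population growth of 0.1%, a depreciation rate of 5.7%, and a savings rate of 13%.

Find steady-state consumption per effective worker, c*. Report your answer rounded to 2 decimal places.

At the steady state, Δk = 0, so s·k^α = (n + g + δ)·k.
Rearranging, k^(1−α) = s / (n + g + δ).
k^0.75 = 0.13 / (0.001 + 0.023 + 0.057) = 0.13 / 0.081 = 1.6049
k* = 1.6049^(1/0.75) ≈ 1.8790
y* = (k*)^α = 1.8790^0.25 ≈ 1.1708
c* = (1 − s)·y* = (1 − 0.13) × 1.1708 ≈ 1.0186

c* = 1.02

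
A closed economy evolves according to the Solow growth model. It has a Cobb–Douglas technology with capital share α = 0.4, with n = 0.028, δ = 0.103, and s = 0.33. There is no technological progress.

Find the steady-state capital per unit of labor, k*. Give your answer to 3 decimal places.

k* ≈ 4.664

At the steady state, Δk = 0, so s·k^α = (n + δ)·k.
Rearranging, k^(1−α) = s / (n + δ).
k^0.6 = 0.33 / (0.028 + 0.103) = 0.33 / 0.131 = 2.5191
k* = 2.5191^(1/0.6) ≈ 4.6638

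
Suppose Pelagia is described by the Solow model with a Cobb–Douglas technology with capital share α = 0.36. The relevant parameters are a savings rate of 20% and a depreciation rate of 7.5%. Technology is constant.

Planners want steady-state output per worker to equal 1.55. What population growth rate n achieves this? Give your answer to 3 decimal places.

At the steady state, Δk = 0, so s·k^α = (n + δ)·k.
Since y* = [s/(n + δ)]^(α/(1−α)), we have s/(n + δ) = (y*)^((1−α)/α) = 1.55^1.7778 = 2.1796.
Therefore n + δ = s / 2.1796 = 0.20 / 2.1796 = 0.0918, so n = 0.0918 − 0.075 = 0.0168.

n ≈ 0.017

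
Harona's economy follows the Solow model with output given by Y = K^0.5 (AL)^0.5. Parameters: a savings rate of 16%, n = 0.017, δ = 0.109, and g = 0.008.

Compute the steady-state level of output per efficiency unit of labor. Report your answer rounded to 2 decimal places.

At the steady state, Δk = 0, so s·k^α = (n + g + δ)·k.
Rearranging, k^(1−α) = s / (n + g + δ).
k^0.5 = 0.16 / (0.017 + 0.008 + 0.109) = 0.16 / 0.134 = 1.1940
k* = 1.1940^(1/0.5) ≈ 1.4256
y* = (k*)^α = 1.4256^0.5 ≈ 1.1940

y* = 1.19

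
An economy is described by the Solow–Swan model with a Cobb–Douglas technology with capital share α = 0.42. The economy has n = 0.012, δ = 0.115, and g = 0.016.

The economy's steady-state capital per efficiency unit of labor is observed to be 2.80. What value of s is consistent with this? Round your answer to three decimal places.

s ≈ 0.260

In steady state, investment equals break-even investment: s·k^α = (n + g + δ)·k.
So s / (n + g + δ) = (k*)^(1−α) = 2.80^0.58 = 1.8170.
Therefore s = 1.8170 × (n + g + δ) = 1.8170 × 0.143 = 0.2598.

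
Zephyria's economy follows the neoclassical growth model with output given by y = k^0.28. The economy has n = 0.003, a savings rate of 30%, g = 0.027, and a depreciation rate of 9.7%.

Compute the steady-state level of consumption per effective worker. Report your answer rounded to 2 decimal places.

At the steady state, Δk = 0, so s·k^α = (n + g + δ)·k.
Rearranging, k^(1−α) = s / (n + g + δ).
k^0.72 = 0.30 / (0.003 + 0.027 + 0.097) = 0.30 / 0.127 = 2.3622
k* = 2.3622^(1/0.72) ≈ 3.2999
y* = (k*)^α = 3.2999^0.28 ≈ 1.3969
c* = (1 − s)·y* = (1 − 0.30) × 1.3969 ≈ 0.9778

c* = 0.98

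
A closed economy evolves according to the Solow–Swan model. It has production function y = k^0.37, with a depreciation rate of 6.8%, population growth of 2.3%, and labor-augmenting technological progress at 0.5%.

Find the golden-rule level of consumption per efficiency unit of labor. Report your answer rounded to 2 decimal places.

c_gold ≈ 1.39

At the golden rule, f'(k) = n + g + δ, so α·k^(α−1) = n + g + δ and k_gold = (α/(n + g + δ))^(1/(1−α)).
k_gold = (0.37/0.096)^(1/0.63) = 3.8542^1.5873 ≈ 8.5124
c_gold = f(k_gold) − (n + g + δ)·k_gold = 2.2086 − 0.096×8.5124 ≈ 1.3914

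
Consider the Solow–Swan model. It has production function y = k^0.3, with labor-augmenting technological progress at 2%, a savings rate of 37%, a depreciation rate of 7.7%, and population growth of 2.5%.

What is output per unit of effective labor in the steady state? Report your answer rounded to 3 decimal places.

y* = 1.609

In steady state, investment equals break-even investment: s·k^α = (n + g + δ)·k.
Rearranging, k^(1−α) = s / (n + g + δ).
k^0.7 = 0.37 / (0.025 + 0.020 + 0.077) = 0.37 / 0.122 = 3.0328
k* = 3.0328^(1/0.7) ≈ 4.8792
y* = (k*)^α = 4.8792^0.3 ≈ 1.6088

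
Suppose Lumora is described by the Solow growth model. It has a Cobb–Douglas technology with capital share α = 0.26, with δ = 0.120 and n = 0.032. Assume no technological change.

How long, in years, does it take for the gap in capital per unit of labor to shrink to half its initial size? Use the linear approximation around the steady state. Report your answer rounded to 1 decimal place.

t_½ ≈ 6.2 years

Near the steady state the convergence rate is λ = (1 − α)(n + δ).
λ = (1 − 0.26) × 0.152 = 0.74 × 0.152 = 0.11248
Half-life = ln 2 / λ = 0.6931 / 0.11248 ≈ 6.16 years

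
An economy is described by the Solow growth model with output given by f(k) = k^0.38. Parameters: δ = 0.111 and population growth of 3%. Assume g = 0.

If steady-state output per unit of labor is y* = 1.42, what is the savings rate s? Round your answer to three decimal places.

At the steady state, Δk = 0, so s·k^α = (n + δ)·k.
Since y* = [s/(n + δ)]^(α/(1−α)), we have s/(n + δ) = (y*)^((1−α)/α) = 1.42^1.6316 = 1.7720.
Therefore s = 1.7720 × (n + δ) = 1.7720 × 0.141 = 0.2499.

s ≈ 0.250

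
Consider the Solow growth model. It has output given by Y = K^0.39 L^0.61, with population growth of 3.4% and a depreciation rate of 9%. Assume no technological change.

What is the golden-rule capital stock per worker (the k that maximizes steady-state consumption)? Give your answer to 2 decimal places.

The golden rule sets f'(k) = n + δ, i.e. α·k^(α−1) = n + δ.
So k^(1−α) = α / (n + δ) = 0.39 / 0.124 = 3.1452.
k_gold = 3.1452^(1/0.61) ≈ 6.5436

k_gold ≈ 6.54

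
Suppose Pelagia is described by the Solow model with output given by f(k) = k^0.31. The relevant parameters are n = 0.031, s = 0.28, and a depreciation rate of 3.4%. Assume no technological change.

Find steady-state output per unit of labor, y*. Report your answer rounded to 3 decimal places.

y* ≈ 1.927

At the steady state, Δk = 0, so s·k^α = (n + δ)·k.
Dividing both sides by k: k^(1−α) = s / (n + δ).
k^0.69 = 0.28 / (0.031 + 0.034) = 0.28 / 0.065 = 4.3077
k* = 4.3077^(1/0.69) ≈ 8.3023
y* = (k*)^α = 8.3023^0.31 ≈ 1.9273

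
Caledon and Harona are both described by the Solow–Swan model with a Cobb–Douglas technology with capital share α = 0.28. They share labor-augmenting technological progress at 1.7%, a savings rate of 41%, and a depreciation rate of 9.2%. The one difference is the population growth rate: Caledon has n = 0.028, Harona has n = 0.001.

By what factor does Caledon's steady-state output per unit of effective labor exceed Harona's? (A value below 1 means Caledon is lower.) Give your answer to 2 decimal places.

Steady-state y* = [s/(n + g + δ)]^(α/(1−α)), so the ratio is [ (s_C/(n + g + δ)_C) / (s_H/(n + g + δ)_H) ]^0.3889.
s_C/(n + g + δ)_C = 0.41/0.137 = 2.9927; s_H/(n + g + δ)_H = 0.41/0.110 = 3.7273.
Ratio = (2.9927/3.7273)^0.3889 = 0.8029^0.3889 ≈ 0.9182

ratio ≈ 0.92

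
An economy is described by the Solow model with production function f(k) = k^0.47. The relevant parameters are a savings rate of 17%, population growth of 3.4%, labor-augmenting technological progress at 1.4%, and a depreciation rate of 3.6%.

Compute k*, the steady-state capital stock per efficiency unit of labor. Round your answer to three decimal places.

k* = 3.782

At the steady state, Δk = 0, so s·k^α = (n + g + δ)·k.
Dividing both sides by k: k^(1−α) = s / (n + g + δ).
k^0.53 = 0.17 / (0.034 + 0.014 + 0.036) = 0.17 / 0.084 = 2.0238
k* = 2.0238^(1/0.53) ≈ 3.7816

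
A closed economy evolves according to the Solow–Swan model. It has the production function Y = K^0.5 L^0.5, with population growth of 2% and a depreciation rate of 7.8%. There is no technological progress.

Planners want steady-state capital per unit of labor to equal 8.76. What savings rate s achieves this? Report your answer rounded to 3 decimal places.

In steady state, investment equals break-even investment: s·k^α = (n + δ)·k.
So s / (n + δ) = (k*)^(1−α) = 8.76^0.5 = 2.9597.
Therefore s = 2.9597 × (n + δ) = 2.9597 × 0.098 = 0.2901.

s ≈ 0.290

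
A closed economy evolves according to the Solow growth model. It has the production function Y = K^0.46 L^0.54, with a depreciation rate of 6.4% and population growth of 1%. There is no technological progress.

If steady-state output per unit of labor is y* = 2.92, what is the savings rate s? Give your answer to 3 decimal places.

s ≈ 0.260

In steady state, investment equals break-even investment: s·k^α = (n + δ)·k.
Since y* = [s/(n + δ)]^(α/(1−α)), we have s/(n + δ) = (y*)^((1−α)/α) = 2.92^1.1739 = 3.5181.
Therefore s = 3.5181 × (n + δ) = 3.5181 × 0.074 = 0.2603.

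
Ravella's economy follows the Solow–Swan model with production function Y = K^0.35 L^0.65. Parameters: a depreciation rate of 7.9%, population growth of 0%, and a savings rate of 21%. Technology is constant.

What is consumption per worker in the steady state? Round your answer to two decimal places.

c* ≈ 1.34

At the steady state, Δk = 0, so s·k^α = (n + δ)·k.
Dividing both sides by k: k^(1−α) = s / (n + δ).
k^0.65 = 0.21 / (0.000 + 0.079) = 0.21 / 0.079 = 2.6582
k* = 2.6582^(1/0.65) ≈ 4.5000
y* = (k*)^α = 4.5000^0.35 ≈ 1.6929
c* = (1 − s)·y* = (1 − 0.21) × 1.6929 ≈ 1.3374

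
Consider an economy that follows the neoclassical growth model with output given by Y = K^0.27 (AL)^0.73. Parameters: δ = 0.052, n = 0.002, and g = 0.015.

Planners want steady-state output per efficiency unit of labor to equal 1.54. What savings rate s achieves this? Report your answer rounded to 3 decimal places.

In steady state, investment equals break-even investment: s·k^α = (n + g + δ)·k.
Since y* = [s/(n + g + δ)]^(α/(1−α)), we have s/(n + g + δ) = (y*)^((1−α)/α) = 1.54^2.7037 = 3.2137.
Therefore s = 3.2137 × (n + g + δ) = 3.2137 × 0.069 = 0.2217.

s ≈ 0.222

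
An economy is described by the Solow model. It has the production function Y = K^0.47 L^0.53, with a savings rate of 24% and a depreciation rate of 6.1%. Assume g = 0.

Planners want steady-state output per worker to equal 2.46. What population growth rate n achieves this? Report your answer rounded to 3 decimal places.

At the steady state, Δk = 0, so s·k^α = (n + δ)·k.
Since y* = [s/(n + δ)]^(α/(1−α)), we have s/(n + δ) = (y*)^((1−α)/α) = 2.46^1.1277 = 2.7597.
Therefore n + δ = s / 2.7597 = 0.24 / 2.7597 = 0.0870, so n = 0.0870 − 0.061 = 0.0260.

n ≈ 0.026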